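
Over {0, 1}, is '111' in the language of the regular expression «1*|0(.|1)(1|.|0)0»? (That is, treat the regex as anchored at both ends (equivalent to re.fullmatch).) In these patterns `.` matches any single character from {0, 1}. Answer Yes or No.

Yes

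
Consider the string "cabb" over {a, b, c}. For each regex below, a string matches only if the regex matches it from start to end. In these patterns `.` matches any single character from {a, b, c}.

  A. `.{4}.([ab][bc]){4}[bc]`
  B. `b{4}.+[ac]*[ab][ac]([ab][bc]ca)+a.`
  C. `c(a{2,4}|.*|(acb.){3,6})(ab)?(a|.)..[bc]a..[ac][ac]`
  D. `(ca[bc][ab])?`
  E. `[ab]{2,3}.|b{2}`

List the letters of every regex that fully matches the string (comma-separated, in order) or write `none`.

D

A → no match
B → no match — must start with "b"
C → no match
D → match
E → no match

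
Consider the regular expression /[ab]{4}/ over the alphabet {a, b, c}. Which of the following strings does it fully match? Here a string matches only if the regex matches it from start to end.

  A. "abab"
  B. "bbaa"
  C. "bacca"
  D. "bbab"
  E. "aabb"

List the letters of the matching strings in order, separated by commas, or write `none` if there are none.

A, B, D, E

A. "abab" → match
B. "bbaa" → match
C. "bacca" → no match
D. "bbab" → match
E. "aabb" → match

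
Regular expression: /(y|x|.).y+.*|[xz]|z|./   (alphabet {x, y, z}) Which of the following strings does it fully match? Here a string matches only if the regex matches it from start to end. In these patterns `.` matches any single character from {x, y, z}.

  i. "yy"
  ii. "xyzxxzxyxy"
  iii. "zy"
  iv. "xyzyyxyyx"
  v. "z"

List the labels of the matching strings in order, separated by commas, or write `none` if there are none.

v

i → no match
ii → no match
iii → no match
iv → no match
v → match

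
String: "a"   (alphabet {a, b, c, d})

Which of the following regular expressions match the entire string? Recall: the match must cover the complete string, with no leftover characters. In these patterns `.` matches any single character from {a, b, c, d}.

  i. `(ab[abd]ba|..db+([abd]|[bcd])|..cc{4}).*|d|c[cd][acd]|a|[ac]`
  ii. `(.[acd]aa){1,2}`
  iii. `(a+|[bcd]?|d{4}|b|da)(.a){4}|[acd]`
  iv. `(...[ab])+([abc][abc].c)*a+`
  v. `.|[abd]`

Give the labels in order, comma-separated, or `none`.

i, iii, v

i → match
ii → no match — must end with "aa"
iii → match
iv → no match
v → match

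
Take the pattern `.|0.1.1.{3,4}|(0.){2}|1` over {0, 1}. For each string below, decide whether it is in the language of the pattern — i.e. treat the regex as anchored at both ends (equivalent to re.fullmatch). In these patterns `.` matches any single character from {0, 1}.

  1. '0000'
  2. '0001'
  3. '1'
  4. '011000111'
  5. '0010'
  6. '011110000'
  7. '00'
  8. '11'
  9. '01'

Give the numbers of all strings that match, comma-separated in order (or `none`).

1, 2, 3, 6

1 → match
2 → match
3 → match
4 → no match
5 → no match
6 → match
7 → no match
8 → no match
9 → no match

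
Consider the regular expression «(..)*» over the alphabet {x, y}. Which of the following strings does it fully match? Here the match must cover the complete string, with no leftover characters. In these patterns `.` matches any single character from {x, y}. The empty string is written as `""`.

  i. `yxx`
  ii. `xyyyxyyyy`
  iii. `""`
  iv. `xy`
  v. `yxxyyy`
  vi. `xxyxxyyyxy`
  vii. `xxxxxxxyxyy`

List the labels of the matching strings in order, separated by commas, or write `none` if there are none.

i → no match
ii → no match
iii → match
iv → match
v → match
vi → match
vii → no match

iii, iv, v, vi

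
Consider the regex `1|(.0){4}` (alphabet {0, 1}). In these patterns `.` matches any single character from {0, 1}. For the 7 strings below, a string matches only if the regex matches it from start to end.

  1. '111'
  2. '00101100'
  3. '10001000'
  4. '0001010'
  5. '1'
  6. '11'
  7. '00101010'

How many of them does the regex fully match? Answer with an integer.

3

1 → no match
2 → no match
3 → match
4 → no match
5 → match
6 → no match
7 → match
Total matched: 3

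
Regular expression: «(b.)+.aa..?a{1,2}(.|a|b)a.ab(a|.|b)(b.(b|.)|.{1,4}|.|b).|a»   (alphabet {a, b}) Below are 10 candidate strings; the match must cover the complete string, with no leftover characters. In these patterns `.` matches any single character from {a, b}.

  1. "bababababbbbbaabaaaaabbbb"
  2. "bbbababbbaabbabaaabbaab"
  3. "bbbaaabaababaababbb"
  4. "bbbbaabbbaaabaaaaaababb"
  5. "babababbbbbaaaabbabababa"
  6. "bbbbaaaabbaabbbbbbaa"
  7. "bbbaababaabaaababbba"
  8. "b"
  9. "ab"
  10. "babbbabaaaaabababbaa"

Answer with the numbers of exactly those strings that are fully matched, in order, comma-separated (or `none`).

1, 2, 10

1 → match
2 → match
3 → no match
4 → no match
5 → no match
6 → no match
7 → no match
8. "b" → no match
9. "ab" → no match
10 → match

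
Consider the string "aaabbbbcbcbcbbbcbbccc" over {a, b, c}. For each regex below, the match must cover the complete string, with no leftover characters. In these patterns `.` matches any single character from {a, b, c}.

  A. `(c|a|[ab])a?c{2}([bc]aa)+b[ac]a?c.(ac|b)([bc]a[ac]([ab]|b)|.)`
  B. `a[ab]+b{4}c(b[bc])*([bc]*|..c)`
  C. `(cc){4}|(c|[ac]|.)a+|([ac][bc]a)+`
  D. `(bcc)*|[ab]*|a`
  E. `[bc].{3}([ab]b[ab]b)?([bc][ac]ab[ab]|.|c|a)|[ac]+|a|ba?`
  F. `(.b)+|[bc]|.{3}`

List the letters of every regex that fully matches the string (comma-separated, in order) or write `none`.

A → no match
B → match
C → no match
D → no match
E → no match
F → no match

B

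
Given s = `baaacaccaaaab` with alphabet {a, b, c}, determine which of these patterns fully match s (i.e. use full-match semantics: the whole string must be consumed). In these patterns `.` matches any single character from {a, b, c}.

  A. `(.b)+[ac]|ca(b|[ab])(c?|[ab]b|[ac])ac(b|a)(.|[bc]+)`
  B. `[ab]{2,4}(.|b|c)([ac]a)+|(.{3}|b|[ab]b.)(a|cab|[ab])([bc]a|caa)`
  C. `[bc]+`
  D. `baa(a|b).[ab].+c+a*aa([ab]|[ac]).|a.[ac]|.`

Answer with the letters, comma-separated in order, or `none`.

A → no match
B → no match
C → no match
D → match

D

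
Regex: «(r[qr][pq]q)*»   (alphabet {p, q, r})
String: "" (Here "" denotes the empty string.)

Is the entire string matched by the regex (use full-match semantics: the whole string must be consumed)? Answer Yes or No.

Yes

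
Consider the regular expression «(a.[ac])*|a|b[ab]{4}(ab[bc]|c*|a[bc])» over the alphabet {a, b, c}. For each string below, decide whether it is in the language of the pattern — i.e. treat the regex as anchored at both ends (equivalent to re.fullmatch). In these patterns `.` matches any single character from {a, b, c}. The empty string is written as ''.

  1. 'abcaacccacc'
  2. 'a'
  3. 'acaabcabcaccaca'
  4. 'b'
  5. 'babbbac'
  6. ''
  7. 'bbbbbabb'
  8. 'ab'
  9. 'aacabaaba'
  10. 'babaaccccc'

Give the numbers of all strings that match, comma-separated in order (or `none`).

2, 3, 5, 6, 7, 9, 10

1. 'abcaacccacc' → no match
2. 'a' → match
3 → match
4. 'b' → no match
5. 'babbbac' → match
6. '' → match
7. 'bbbbbabb' → match
8. 'ab' → no match
9. 'aacabaaba' → match
10. 'babaaccccc' → match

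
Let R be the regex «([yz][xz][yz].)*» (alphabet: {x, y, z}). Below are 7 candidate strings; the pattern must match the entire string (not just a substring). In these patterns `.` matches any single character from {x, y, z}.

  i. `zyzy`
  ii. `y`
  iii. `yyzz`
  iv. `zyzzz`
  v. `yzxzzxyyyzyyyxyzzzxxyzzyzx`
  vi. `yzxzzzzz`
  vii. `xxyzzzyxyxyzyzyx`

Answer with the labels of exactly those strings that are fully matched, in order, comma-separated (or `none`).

none

i → no match
ii → no match
iii → no match
iv → no match
v → no match
vi → no match
vii → no match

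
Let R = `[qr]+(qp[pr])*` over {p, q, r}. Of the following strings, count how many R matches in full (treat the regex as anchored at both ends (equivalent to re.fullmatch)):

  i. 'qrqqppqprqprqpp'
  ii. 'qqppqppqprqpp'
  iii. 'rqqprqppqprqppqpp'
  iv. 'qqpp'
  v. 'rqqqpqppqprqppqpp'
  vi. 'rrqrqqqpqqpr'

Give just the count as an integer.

4

i → match
ii → match
iii → match
iv → match
v → no match
vi → no match
Total matched: 4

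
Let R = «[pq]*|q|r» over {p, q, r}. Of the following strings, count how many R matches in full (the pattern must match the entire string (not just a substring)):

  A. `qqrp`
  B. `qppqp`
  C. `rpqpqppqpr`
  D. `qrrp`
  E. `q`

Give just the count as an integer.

A → no match
B → match
C → no match
D → no match
E → match
Total matched: 2

2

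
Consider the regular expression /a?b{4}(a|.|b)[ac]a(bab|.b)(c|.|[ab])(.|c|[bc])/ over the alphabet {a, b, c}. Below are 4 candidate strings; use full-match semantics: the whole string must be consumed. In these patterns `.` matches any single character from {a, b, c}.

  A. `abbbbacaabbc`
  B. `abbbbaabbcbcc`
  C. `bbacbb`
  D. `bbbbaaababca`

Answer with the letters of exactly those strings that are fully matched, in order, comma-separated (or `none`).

A, D

A → match
B → no match
C → no match
D → match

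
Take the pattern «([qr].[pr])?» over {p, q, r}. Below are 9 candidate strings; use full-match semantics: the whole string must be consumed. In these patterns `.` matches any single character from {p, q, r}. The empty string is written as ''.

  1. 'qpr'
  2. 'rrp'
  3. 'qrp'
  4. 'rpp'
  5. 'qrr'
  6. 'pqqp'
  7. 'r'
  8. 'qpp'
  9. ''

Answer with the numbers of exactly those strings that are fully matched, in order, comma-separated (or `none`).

1, 2, 3, 4, 5, 8, 9

1 → match
2 → match
3 → match
4 → match
5 → match
6 → no match
7 → no match
8 → match
9 → match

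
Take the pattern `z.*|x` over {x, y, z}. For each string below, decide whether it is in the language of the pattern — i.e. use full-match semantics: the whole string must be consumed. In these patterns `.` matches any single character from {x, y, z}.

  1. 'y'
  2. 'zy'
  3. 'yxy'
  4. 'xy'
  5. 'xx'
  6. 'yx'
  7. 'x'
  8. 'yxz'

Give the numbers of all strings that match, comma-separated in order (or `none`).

2, 7

1 → no match
2 → match
3 → no match
4 → no match
5 → no match
6 → no match
7 → match
8 → no match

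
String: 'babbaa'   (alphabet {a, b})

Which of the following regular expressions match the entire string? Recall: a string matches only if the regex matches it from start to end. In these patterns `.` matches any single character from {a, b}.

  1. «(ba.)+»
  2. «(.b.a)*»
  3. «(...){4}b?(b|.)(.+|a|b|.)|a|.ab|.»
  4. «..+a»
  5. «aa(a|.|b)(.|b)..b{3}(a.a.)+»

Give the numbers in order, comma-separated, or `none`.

1 → match
2 → no match
3 → no match
4 → match
5 → no match — must start with 'aa'

1, 4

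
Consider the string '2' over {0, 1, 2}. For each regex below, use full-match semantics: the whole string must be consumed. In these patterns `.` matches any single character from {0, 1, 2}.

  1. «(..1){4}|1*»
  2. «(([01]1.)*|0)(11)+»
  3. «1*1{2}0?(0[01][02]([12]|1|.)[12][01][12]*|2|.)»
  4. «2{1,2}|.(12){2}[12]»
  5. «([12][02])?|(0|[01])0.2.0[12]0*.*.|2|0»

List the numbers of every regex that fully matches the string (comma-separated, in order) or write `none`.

4, 5

1 → no match
2 → no match — must end with '11'
3 → no match
4 → match
5 → match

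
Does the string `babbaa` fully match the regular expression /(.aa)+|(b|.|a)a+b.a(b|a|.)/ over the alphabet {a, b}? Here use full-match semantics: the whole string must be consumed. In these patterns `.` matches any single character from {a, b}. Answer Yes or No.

Yes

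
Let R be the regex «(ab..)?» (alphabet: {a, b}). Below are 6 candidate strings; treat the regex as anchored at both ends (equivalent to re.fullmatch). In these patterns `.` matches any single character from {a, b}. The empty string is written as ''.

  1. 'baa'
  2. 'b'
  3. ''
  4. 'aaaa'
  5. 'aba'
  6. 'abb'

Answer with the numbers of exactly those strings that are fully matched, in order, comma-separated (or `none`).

1 → no match
2 → no match
3 → match
4 → no match
5 → no match
6 → no match

3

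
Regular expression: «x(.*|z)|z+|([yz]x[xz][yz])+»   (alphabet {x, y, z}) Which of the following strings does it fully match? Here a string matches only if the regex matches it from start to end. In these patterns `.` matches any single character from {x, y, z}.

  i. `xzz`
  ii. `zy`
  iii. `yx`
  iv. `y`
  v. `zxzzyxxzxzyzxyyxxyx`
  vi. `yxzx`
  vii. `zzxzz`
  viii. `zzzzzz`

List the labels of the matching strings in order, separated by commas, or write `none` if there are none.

i. `xzz` → match
ii. `zy` → no match
iii. `yx` → no match
iv. `y` → no match
v → no match
vi. `yxzx` → no match
vii. `zzxzz` → no match
viii. `zzzzzz` → match

i, viii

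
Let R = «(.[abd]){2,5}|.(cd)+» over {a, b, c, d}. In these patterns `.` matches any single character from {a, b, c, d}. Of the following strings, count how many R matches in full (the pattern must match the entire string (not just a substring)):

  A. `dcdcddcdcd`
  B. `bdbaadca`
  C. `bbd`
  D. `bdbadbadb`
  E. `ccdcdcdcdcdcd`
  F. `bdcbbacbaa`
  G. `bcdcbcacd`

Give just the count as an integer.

A → no match
B → match
C → no match
D → no match
E → match
F → match
G → no match
Total matched: 3

3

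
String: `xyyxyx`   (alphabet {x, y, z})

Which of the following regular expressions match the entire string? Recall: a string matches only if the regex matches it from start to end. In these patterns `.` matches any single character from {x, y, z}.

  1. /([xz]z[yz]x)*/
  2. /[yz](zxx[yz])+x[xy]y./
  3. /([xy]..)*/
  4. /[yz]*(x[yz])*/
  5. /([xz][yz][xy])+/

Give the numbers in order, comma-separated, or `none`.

3, 5

1 → no match
2 → no match
3 → match
4 → no match
5 → match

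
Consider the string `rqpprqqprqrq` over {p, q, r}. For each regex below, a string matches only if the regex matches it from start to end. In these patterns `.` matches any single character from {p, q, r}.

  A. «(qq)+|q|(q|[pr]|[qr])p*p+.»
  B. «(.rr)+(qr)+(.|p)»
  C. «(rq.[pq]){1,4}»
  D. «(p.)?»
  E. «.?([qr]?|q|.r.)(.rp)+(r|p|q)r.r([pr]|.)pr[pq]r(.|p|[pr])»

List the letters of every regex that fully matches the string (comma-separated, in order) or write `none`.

C

A → no match
B → no match
C → match
D → no match
E → no match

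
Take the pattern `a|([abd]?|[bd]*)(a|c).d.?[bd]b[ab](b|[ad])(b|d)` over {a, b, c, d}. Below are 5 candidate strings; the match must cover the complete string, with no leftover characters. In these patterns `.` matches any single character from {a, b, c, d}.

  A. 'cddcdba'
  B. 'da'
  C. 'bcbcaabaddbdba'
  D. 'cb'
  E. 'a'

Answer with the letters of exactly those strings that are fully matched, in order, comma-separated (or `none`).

E

A → no match
B → no match
C → no match
D → no match
E → match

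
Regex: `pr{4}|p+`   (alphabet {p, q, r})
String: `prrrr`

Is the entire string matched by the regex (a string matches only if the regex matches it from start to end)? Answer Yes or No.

Yes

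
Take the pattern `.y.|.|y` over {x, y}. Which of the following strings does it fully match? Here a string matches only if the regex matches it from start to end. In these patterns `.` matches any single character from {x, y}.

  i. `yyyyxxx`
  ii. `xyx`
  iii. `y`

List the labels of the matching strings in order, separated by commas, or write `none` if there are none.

i → no match
ii → match
iii → match

ii, iii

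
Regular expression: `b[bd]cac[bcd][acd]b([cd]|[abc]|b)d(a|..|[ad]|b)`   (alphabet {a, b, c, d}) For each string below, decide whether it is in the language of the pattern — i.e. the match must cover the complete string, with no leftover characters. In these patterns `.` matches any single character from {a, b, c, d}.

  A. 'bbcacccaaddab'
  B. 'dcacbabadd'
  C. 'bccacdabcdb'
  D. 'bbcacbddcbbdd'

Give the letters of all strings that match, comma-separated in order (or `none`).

A → no match
B. 'dcacbabadd' → no match — must start with 'b'
C. 'bccacdabcdb' → no match
D → no match

none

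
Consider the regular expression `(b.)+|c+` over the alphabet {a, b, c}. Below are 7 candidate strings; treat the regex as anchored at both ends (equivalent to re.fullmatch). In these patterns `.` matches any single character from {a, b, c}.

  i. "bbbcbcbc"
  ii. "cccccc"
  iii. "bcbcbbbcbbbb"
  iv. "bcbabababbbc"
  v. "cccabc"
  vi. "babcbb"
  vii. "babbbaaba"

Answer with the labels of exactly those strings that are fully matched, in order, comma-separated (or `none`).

i → match
ii → match
iii → match
iv → match
v → no match
vi → match
vii → no match

i, ii, iii, iv, vi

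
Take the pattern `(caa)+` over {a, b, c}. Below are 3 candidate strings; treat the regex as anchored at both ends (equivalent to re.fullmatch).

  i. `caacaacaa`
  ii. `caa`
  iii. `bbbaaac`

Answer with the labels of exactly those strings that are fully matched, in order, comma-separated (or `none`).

i → match
ii → match
iii → no match — must start with `caa`

i, ii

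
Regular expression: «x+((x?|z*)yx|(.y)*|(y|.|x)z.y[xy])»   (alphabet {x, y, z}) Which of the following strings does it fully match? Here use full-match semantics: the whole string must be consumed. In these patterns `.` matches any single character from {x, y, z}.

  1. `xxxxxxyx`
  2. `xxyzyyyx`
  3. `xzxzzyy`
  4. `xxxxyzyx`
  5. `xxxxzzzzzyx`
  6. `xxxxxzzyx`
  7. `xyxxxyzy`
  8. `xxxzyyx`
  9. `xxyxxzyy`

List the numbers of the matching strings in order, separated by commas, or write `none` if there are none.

1, 5, 6, 8

1 → match
2 → no match
3 → no match
4 → no match
5 → match
6 → match
7 → no match
8 → match
9 → no match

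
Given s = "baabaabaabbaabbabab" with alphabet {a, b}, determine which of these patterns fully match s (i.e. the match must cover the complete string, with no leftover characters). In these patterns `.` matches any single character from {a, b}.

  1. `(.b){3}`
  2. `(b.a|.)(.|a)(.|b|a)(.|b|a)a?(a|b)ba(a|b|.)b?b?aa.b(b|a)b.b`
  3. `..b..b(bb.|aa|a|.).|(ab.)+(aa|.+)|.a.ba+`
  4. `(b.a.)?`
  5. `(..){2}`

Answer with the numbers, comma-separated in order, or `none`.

2

1 → no match
2 → match
3 → no match
4 → no match
5 → no match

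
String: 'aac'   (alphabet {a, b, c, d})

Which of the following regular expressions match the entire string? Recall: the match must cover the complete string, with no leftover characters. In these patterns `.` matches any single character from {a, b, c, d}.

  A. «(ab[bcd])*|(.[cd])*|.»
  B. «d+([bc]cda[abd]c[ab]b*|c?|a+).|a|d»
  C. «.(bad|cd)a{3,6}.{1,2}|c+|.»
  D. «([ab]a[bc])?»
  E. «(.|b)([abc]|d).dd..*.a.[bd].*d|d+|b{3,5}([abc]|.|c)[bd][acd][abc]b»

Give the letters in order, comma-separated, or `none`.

D

A → no match
B → no match
C → no match
D → match
E → no match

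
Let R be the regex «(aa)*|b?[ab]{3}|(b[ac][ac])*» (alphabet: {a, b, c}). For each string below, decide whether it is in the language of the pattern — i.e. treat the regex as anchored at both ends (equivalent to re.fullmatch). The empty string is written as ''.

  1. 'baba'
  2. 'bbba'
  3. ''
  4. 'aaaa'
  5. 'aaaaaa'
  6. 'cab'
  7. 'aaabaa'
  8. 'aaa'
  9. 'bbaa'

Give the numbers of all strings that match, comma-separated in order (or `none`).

1, 2, 3, 4, 5, 8, 9

1 → match
2 → match
3 → match
4 → match
5 → match
6 → no match
7 → no match
8 → match
9 → match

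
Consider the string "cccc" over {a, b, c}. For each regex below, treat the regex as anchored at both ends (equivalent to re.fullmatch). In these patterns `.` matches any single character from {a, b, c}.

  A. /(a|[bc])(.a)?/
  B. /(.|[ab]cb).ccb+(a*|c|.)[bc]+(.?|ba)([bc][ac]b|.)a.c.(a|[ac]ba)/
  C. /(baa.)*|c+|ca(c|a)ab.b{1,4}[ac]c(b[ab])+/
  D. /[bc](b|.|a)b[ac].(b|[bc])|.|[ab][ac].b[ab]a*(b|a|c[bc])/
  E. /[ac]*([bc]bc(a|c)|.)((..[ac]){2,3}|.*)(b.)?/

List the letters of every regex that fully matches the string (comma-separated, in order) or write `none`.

A → no match
B → no match
C → match
D → no match
E → match

C, E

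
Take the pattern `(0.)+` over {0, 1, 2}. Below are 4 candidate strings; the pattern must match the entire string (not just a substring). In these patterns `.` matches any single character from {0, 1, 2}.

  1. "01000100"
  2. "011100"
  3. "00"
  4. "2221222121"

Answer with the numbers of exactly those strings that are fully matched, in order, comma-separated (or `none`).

1, 3

1 → match
2 → no match
3 → match
4 → no match — must start with "0"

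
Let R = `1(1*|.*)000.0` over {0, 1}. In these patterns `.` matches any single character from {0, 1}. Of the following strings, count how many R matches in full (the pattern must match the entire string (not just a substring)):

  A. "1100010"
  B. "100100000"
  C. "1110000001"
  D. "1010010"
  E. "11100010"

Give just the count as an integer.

A → match
B → match
C → no match — must end with "0"
D → no match
E → match
Total matched: 3

3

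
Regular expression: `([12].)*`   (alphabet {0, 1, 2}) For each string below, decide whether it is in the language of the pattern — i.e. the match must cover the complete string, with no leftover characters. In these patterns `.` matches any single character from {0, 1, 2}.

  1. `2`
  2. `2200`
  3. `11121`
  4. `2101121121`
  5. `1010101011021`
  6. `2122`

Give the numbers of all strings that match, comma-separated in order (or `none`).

1 → no match
2 → no match
3 → no match
4 → no match
5 → no match
6 → match

6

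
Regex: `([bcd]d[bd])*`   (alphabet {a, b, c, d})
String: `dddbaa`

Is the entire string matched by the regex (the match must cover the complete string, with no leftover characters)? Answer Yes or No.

No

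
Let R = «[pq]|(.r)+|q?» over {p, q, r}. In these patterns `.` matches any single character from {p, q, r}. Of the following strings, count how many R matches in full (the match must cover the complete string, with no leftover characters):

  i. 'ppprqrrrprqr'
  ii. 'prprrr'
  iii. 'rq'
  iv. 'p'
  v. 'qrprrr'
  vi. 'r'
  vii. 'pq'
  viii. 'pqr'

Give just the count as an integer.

i. 'ppprqrrrprqr' → no match
ii. 'prprrr' → match
iii. 'rq' → no match
iv. 'p' → match
v. 'qrprrr' → match
vi. 'r' → no match
vii. 'pq' → no match
viii. 'pqr' → no match
Total matched: 3

3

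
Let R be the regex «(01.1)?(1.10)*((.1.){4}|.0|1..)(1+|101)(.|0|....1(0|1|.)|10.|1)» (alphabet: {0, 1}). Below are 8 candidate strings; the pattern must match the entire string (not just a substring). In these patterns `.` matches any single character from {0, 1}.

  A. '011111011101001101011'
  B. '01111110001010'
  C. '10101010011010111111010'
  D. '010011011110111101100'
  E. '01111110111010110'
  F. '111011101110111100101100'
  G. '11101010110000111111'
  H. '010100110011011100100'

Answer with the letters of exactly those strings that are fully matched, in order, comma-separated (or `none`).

A → no match
B → match
C → no match
D → no match
E → match
F → match
G → no match
H → no match

B, E, F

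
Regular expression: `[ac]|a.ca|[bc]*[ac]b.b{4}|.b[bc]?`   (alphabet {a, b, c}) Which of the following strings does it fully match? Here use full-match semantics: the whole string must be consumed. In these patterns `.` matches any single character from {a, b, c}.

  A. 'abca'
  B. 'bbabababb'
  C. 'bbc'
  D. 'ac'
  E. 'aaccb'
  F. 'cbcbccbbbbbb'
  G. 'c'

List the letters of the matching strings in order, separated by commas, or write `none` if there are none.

A → match
B → no match
C → match
D → no match
E → no match
F → match
G → match

A, C, F, G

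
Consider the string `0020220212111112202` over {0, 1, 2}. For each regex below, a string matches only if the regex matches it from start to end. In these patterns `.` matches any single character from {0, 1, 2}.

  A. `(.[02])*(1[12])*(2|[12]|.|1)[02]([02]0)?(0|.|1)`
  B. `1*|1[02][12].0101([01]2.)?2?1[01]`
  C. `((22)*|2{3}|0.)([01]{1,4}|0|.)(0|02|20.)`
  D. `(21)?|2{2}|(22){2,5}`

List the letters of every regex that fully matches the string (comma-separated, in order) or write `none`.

A → match
B → no match
C → no match
D → no match

A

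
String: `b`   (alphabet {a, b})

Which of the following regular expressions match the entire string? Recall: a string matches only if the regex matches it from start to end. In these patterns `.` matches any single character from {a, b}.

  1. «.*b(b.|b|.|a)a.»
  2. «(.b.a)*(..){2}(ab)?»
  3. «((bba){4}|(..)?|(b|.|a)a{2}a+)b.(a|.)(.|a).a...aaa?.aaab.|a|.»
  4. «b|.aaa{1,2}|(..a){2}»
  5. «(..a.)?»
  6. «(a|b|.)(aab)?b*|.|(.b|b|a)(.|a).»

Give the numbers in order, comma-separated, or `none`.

3, 4, 6

1 → no match
2 → no match
3 → match
4 → match
5 → no match
6 → match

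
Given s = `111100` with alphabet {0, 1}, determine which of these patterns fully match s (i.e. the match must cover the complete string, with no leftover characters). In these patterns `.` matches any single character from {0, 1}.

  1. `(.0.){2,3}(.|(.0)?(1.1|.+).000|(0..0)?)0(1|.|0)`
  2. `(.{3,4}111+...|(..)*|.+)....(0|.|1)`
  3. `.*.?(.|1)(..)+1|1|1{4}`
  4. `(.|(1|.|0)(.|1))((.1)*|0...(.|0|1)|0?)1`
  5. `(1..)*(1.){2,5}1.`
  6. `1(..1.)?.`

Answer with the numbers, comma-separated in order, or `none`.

2, 6

1 → no match
2 → match
3 → no match — must end with `1`
4 → no match — must end with `1`
5 → no match
6 → match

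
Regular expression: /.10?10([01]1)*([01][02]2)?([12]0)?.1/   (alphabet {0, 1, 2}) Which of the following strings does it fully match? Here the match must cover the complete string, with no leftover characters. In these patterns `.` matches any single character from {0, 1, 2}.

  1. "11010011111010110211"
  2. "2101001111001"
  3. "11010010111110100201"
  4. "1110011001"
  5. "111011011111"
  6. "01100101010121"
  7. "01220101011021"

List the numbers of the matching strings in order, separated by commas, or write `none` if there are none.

1, 2, 3, 4, 5, 6

1 → match
2 → match
3 → match
4 → match
5 → match
6 → match
7 → no match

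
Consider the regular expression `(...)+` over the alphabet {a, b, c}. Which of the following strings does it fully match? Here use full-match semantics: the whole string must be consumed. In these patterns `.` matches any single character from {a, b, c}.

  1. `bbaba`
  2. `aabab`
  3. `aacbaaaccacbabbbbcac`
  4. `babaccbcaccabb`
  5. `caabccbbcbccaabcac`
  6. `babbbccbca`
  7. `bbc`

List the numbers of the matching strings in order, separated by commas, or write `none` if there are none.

1 → no match
2 → no match
3 → no match
4 → no match
5 → match
6 → no match
7 → match

5, 7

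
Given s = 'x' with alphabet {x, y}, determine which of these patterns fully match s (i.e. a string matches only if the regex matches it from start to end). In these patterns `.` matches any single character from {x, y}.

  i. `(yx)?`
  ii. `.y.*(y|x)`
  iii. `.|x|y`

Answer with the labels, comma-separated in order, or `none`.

iii

i → no match
ii → no match
iii → match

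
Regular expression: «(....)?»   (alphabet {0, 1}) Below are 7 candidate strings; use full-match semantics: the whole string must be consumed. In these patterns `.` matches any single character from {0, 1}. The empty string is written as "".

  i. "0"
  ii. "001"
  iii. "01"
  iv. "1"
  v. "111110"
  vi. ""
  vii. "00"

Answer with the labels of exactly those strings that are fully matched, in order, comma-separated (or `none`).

i. "0" → no match
ii. "001" → no match
iii. "01" → no match
iv. "1" → no match
v. "111110" → no match
vi. "" → match
vii. "00" → no match

vi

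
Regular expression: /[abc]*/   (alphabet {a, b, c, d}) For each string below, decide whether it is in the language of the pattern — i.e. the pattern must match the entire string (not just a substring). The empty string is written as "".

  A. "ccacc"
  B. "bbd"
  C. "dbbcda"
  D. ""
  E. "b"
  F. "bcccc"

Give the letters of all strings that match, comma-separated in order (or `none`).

A, D, E, F

A → match
B → no match
C → no match
D → match
E → match
F → match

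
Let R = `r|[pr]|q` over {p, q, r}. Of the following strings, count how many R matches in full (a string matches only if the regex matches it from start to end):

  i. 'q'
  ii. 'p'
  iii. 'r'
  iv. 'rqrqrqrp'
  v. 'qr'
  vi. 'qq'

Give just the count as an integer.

i → match
ii → match
iii → match
iv → no match
v → no match
vi → no match
Total matched: 3

3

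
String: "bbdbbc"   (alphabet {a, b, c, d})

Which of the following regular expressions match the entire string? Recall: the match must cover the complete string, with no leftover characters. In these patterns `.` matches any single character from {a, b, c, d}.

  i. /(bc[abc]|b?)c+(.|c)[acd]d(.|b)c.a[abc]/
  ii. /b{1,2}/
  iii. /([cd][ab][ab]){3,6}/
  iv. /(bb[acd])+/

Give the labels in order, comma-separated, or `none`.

iv

i → no match
ii → no match — must end with "b"
iii → no match
iv → match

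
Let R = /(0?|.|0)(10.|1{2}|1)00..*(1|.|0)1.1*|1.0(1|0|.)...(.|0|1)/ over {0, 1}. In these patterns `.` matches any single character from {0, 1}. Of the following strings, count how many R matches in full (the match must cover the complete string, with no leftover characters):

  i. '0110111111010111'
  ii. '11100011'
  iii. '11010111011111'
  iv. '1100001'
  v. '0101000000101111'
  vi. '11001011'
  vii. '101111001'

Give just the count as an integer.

2

i → no match
ii → no match
iii → no match
iv → no match
v → match
vi → match
vii → no match
Total matched: 2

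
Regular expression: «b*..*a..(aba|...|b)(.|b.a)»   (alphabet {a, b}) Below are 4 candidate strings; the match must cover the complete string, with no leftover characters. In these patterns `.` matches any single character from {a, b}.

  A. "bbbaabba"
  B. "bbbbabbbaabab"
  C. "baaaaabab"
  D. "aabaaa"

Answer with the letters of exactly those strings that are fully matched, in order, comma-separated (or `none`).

A. "bbbaabba" → match
B → no match
C. "baaaaabab" → match
D. "aabaaa" → no match

A, C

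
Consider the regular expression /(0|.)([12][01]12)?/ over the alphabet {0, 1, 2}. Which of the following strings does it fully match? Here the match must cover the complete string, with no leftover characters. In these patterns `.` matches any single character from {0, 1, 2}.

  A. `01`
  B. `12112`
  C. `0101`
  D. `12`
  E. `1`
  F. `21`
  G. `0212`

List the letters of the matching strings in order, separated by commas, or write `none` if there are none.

B, E

A. `01` → no match
B. `12112` → match
C. `0101` → no match
D. `12` → no match
E. `1` → match
F. `21` → no match
G. `0212` → no match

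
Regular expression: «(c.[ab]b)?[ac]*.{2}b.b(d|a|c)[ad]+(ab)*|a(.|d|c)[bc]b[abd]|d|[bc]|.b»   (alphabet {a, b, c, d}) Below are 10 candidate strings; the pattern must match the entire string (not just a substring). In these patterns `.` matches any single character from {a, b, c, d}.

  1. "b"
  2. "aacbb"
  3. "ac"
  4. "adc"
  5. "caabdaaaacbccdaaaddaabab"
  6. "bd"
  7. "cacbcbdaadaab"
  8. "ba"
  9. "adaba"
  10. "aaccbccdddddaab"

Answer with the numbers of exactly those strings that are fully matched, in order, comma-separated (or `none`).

1 → match
2 → match
3 → no match
4 → no match
5 → no match
6 → no match
7 → match
8 → no match
9 → no match
10 → no match

1, 2, 7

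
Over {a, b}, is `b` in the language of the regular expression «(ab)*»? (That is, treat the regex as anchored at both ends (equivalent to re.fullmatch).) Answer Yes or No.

No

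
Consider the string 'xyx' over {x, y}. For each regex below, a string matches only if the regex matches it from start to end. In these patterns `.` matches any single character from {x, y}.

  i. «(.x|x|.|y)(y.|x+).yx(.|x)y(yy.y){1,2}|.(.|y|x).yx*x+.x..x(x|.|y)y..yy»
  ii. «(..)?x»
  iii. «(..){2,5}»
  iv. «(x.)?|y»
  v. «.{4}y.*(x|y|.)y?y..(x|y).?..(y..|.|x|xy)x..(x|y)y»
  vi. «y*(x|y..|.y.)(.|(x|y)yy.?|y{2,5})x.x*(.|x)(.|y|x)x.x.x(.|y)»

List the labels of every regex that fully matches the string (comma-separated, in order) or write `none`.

i → no match
ii → match
iii → no match
iv → no match
v → no match — must end with 'y'
vi → no match

ii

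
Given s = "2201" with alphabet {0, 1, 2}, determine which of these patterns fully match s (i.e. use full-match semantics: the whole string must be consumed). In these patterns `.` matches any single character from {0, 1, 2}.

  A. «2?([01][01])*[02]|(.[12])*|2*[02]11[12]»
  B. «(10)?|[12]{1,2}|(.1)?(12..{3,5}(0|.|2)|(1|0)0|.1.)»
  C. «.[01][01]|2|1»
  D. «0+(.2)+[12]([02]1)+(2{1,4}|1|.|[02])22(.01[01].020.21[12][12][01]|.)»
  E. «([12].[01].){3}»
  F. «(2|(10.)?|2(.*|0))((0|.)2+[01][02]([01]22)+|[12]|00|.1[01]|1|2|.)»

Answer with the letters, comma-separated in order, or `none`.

A → match
B → no match
C → no match
D → no match — must start with "0"
E → no match
F → match

A, F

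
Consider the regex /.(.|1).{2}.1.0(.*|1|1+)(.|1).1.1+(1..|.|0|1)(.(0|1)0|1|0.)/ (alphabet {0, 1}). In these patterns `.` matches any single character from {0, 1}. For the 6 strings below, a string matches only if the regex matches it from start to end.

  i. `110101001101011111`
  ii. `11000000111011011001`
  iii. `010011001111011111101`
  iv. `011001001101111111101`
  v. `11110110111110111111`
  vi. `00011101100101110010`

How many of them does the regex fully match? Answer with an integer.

4

i → match
ii → no match
iii → match
iv → match
v → match
vi → no match
Total matched: 4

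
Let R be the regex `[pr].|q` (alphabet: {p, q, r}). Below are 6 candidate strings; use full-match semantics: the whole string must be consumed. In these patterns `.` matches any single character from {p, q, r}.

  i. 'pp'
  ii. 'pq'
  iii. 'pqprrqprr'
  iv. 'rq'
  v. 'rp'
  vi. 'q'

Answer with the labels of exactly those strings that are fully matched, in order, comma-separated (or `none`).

i → match
ii → match
iii → no match
iv → match
v → match
vi → match

i, ii, iv, v, vi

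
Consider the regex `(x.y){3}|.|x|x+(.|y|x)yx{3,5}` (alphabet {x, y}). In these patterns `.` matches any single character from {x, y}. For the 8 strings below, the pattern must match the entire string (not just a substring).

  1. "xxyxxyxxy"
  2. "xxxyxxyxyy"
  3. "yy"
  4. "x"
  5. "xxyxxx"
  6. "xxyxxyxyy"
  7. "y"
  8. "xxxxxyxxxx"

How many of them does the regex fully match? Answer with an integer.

1 → match
2 → no match
3 → no match
4 → match
5 → match
6 → match
7 → match
8 → match
Total matched: 6

6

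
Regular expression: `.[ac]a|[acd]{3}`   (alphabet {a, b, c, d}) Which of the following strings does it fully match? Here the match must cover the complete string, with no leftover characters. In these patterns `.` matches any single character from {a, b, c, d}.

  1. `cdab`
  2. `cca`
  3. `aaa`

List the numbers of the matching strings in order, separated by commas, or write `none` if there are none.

2, 3

1. `cdab` → no match
2. `cca` → match
3. `aaa` → match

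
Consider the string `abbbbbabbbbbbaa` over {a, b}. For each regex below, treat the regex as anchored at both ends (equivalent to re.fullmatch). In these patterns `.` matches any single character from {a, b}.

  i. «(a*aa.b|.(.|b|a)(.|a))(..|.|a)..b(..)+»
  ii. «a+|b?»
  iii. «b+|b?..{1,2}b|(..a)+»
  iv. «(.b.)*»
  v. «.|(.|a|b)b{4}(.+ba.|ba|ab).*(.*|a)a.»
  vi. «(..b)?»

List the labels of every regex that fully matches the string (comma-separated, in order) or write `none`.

v

i → no match
ii → no match
iii → no match
iv → no match
v → match
vi → no match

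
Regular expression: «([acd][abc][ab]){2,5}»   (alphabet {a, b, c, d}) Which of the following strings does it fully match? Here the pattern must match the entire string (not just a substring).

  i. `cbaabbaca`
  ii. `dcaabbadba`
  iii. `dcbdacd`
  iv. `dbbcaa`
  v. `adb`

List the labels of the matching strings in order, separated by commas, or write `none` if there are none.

i, iv

i. `cbaabbaca` → match
ii. `dcaabbadba` → no match
iii. `dcbdacd` → no match
iv. `dbbcaa` → match
v. `adb` → no match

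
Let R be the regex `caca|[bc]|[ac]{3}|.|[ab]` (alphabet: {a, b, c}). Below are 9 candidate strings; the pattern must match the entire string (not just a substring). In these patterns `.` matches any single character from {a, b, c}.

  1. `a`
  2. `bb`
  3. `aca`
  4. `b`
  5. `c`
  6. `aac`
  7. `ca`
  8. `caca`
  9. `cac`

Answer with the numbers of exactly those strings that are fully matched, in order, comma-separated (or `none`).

1. `a` → match
2. `bb` → no match
3. `aca` → match
4. `b` → match
5. `c` → match
6. `aac` → match
7. `ca` → no match
8. `caca` → match
9. `cac` → match

1, 3, 4, 5, 6, 8, 9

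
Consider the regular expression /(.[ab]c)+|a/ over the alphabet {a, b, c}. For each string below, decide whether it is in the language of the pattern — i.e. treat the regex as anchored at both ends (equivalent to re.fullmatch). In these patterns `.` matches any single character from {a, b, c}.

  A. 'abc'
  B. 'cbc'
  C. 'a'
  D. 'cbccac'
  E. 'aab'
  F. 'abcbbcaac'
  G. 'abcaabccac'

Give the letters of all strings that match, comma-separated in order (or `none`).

A, B, C, D, F

A → match
B → match
C → match
D → match
E → no match
F → match
G → no match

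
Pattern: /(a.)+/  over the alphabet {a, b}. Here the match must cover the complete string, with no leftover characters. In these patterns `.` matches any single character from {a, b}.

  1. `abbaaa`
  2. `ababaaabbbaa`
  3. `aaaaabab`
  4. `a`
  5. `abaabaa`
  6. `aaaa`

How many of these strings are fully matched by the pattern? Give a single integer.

2

1. `abbaaa` → no match
2. `ababaaabbbaa` → no match
3. `aaaaabab` → match
4. `a` → no match
5. `abaabaa` → no match
6. `aaaa` → match
Total matched: 2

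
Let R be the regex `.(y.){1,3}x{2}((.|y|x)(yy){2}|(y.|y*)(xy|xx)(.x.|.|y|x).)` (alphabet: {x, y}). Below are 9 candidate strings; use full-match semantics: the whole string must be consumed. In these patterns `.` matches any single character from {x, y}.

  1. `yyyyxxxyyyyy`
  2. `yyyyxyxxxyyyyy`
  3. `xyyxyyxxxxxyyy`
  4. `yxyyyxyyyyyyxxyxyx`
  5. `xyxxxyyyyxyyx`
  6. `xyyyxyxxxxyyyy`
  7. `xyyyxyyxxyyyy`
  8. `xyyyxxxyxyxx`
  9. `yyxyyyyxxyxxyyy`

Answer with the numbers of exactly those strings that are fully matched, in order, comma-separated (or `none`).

1, 2, 5, 6, 8, 9

1. `yyyyxxxyyyyy` → match
2 → match
3 → no match
4 → no match
5 → match
6 → match
7 → no match
8. `xyyyxxxyxyxx` → match
9 → match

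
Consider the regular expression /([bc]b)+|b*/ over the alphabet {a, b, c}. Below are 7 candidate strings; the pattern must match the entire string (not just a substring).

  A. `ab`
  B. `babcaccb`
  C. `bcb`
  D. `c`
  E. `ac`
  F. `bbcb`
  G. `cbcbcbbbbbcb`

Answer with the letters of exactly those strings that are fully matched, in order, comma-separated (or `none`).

A → no match
B → no match
C → no match
D → no match
E → no match
F → match
G → match

F, G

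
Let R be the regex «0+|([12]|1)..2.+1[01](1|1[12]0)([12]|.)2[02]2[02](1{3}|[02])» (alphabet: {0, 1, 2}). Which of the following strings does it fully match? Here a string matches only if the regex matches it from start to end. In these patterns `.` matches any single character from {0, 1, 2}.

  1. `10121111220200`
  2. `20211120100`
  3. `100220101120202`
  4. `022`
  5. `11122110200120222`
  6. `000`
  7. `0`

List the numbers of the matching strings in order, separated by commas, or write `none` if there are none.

1 → match
2. `20211120100` → no match
3 → match
4. `022` → no match
5 → no match
6. `000` → match
7. `0` → match

1, 3, 6, 7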